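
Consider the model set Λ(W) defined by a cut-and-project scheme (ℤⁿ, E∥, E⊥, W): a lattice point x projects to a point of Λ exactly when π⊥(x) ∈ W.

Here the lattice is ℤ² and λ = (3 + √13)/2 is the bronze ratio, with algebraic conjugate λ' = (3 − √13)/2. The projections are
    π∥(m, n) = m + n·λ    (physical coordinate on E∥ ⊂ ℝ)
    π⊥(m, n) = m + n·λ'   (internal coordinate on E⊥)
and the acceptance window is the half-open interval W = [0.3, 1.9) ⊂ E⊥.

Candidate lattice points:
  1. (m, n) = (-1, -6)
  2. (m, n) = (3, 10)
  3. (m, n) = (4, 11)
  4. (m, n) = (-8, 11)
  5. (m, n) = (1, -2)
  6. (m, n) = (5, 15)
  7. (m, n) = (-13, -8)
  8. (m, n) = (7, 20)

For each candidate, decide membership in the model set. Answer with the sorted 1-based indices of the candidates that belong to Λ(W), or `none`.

1, 3, 5, 6, 8

λ' = (3−√13)/2 ≈ -0.3028.
candidate 1: (m,n)=(-1,-6) → π∥ = -1-6·λ ≈ -20.8167, π⊥ = -1-6·λ' ≈ 0.8167 ∈ [0.3, 1.9) ⇒ IN Λ
candidate 2: (m,n)=(3,10) → π∥ = 3+10·λ ≈ 36.0278, π⊥ = 3+10·λ' ≈ -0.0278 ∉ [0.3, 1.9) ⇒ out
candidate 3: (m,n)=(4,11) → π∥ = 4+11·λ ≈ 40.3305, π⊥ = 4+11·λ' ≈ 0.6695 ∈ [0.3, 1.9) ⇒ IN Λ
candidate 4: (m,n)=(-8,11) → π∥ = -8+11·λ ≈ 28.3305, π⊥ = -8+11·λ' ≈ -11.3305 ∉ [0.3, 1.9) ⇒ out
candidate 5: (m,n)=(1,-2) → π∥ = 1-2·λ ≈ -5.6056, π⊥ = 1-2·λ' ≈ 1.6056 ∈ [0.3, 1.9) ⇒ IN Λ
candidate 6: (m,n)=(5,15) → π∥ = 5+15·λ ≈ 54.5416, π⊥ = 5+15·λ' ≈ 0.4584 ∈ [0.3, 1.9) ⇒ IN Λ
candidate 7: (m,n)=(-13,-8) → π∥ = -13-8·λ ≈ -39.4222, π⊥ = -13-8·λ' ≈ -10.5778 ∉ [0.3, 1.9) ⇒ out
candidate 8: (m,n)=(7,20) → π∥ = 7+20·λ ≈ 73.0555, π⊥ = 7+20·λ' ≈ 0.9445 ∈ [0.3, 1.9) ⇒ IN Λ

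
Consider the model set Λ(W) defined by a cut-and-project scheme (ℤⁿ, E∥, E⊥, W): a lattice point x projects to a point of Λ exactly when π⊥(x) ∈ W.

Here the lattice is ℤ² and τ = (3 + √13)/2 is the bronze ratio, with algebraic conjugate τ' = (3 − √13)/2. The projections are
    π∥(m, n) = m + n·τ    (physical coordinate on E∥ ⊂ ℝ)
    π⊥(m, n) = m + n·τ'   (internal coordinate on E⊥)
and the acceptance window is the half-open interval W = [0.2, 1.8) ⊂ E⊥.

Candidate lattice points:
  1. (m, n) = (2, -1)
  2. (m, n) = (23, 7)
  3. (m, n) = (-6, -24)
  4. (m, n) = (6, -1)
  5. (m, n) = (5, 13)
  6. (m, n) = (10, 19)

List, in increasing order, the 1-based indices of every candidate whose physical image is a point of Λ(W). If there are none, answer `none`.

Compute τ' = (3−√13)/2 = -0.3028, so π⊥(m,n) = m -0.3028·n.
candidate 1: (m,n)=(2,-1) → π∥ = 2-1·τ ≈ -1.3028, π⊥ = 2-1·τ' ≈ 2.3028 ∉ [0.2, 1.8) ⇒ out
candidate 2: (m,n)=(23,7) → π∥ = 23+7·τ ≈ 46.1194, π⊥ = 23+7·τ' ≈ 20.8806 ∉ [0.2, 1.8) ⇒ out
candidate 3: (m,n)=(-6,-24) → π∥ = -6-24·τ ≈ -85.2666, π⊥ = -6-24·τ' ≈ 1.2666 ∈ [0.2, 1.8) ⇒ IN Λ
candidate 4: (m,n)=(6,-1) → π∥ = 6-1·τ ≈ 2.6972, π⊥ = 6-1·τ' ≈ 6.3028 ∉ [0.2, 1.8) ⇒ out
candidate 5: (m,n)=(5,13) → π∥ = 5+13·τ ≈ 47.9361, π⊥ = 5+13·τ' ≈ 1.0639 ∈ [0.2, 1.8) ⇒ IN Λ
candidate 6: (m,n)=(10,19) → π∥ = 10+19·τ ≈ 72.7527, π⊥ = 10+19·τ' ≈ 4.2473 ∉ [0.2, 1.8) ⇒ out

3, 5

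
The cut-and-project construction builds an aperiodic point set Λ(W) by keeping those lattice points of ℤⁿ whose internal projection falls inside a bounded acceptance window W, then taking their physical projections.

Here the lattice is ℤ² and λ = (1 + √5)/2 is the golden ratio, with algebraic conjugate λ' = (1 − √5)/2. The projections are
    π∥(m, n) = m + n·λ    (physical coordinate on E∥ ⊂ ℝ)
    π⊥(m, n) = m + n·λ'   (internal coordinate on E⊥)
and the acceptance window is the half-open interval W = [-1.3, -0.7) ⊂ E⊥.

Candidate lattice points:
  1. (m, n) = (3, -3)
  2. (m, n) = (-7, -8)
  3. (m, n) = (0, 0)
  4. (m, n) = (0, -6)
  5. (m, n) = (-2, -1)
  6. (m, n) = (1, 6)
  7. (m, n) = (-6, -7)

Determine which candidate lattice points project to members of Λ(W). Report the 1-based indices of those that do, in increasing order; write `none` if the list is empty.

none

Numerically λ ≈ 1.618034 and λ' = −1/λ ≈ -0.618034.
#1 (3,-3): internal coord 3 + (-3)·λ' = +4.854102; +4.854102 ∉ [-1.3, -0.7) → out
#2 (-7,-8): internal coord -7 + (-8)·λ' = -2.055728; -2.055728 ∉ [-1.3, -0.7) → out
#3 (0,0): internal coord 0 + (0)·λ' = +0.000000; +0.000000 ∉ [-1.3, -0.7) → out
#4 (0,-6): internal coord 0 + (-6)·λ' = +3.708204; +3.708204 ∉ [-1.3, -0.7) → out
#5 (-2,-1): internal coord -2 + (-1)·λ' = -1.381966; -1.381966 ∉ [-1.3, -0.7) → out
#6 (1,6): internal coord 1 + (6)·λ' = -2.708204; -2.708204 ∉ [-1.3, -0.7) → out
#7 (-6,-7): internal coord -6 + (-7)·λ' = -1.673762; -1.673762 ∉ [-1.3, -0.7) → out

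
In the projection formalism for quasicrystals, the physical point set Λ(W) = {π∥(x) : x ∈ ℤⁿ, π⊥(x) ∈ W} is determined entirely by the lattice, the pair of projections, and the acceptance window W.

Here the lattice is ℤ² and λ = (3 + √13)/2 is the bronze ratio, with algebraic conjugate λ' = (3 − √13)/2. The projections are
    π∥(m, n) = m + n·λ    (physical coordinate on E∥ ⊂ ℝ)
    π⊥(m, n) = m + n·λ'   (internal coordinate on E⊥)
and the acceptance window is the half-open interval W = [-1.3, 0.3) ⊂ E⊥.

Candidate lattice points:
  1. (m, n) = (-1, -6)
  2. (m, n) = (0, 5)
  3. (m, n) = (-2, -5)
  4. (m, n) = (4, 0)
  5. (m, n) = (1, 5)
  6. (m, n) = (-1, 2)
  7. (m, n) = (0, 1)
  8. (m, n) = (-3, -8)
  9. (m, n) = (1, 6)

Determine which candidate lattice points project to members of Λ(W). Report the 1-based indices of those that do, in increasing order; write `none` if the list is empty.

3, 5, 7, 8, 9

Numerically λ ≈ 3.30278 and λ' = −1/λ ≈ -0.30278.
#1 (-1,-6): internal coord -1 + (-6)·λ' = +0.81665; +0.81665 ∉ [-1.3, 0.3) → out
#2 (0,5): internal coord 0 + (5)·λ' = -1.51388; -1.51388 ∉ [-1.3, 0.3) → out
#3 (-2,-5): internal coord -2 + (-5)·λ' = -0.48612; -0.48612 ∈ [-1.3, 0.3) → IN Λ
#4 (4,0): internal coord 4 + (0)·λ' = +4.00000; +4.00000 ∉ [-1.3, 0.3) → out
#5 (1,5): internal coord 1 + (5)·λ' = -0.51388; -0.51388 ∈ [-1.3, 0.3) → IN Λ
#6 (-1,2): internal coord -1 + (2)·λ' = -1.60555; -1.60555 ∉ [-1.3, 0.3) → out
#7 (0,1): internal coord 0 + (1)·λ' = -0.30278; -0.30278 ∈ [-1.3, 0.3) → IN Λ
#8 (-3,-8): internal coord -3 + (-8)·λ' = -0.57779; -0.57779 ∈ [-1.3, 0.3) → IN Λ
#9 (1,6): internal coord 1 + (6)·λ' = -0.81665; -0.81665 ∈ [-1.3, 0.3) → IN Λ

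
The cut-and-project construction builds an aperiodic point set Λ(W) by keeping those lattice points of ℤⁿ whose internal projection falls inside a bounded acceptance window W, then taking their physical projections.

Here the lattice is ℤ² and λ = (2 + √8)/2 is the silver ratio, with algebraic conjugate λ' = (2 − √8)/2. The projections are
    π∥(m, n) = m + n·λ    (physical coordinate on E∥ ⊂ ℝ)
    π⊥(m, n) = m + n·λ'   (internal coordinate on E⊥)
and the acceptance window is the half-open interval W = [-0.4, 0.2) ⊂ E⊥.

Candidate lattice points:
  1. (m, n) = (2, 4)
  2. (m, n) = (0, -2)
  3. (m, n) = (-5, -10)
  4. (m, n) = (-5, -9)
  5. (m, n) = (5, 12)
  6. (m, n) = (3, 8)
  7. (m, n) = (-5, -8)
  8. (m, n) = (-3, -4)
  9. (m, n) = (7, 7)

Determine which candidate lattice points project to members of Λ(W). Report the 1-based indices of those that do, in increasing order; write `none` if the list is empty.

Compute λ' = (2−√8)/2 = -0.41421, so π⊥(m,n) = m -0.41421·n.
candidate 1: (m,n)=(2,4) → π∥ = 2+4·λ ≈ 11.65685, π⊥ = 2+4·λ' ≈ 0.34315 ∉ [-0.4, 0.2) ⇒ out
candidate 2: (m,n)=(0,-2) → π∥ = 0-2·λ ≈ -4.82843, π⊥ = 0-2·λ' ≈ 0.82843 ∉ [-0.4, 0.2) ⇒ out
candidate 3: (m,n)=(-5,-10) → π∥ = -5-10·λ ≈ -29.14214, π⊥ = -5-10·λ' ≈ -0.85786 ∉ [-0.4, 0.2) ⇒ out
candidate 4: (m,n)=(-5,-9) → π∥ = -5-9·λ ≈ -26.72792, π⊥ = -5-9·λ' ≈ -1.27208 ∉ [-0.4, 0.2) ⇒ out
candidate 5: (m,n)=(5,12) → π∥ = 5+12·λ ≈ 33.97056, π⊥ = 5+12·λ' ≈ 0.02944 ∈ [-0.4, 0.2) ⇒ IN Λ
candidate 6: (m,n)=(3,8) → π∥ = 3+8·λ ≈ 22.31371, π⊥ = 3+8·λ' ≈ -0.31371 ∈ [-0.4, 0.2) ⇒ IN Λ
candidate 7: (m,n)=(-5,-8) → π∥ = -5-8·λ ≈ -24.31371, π⊥ = -5-8·λ' ≈ -1.68629 ∉ [-0.4, 0.2) ⇒ out
candidate 8: (m,n)=(-3,-4) → π∥ = -3-4·λ ≈ -12.65685, π⊥ = -3-4·λ' ≈ -1.34315 ∉ [-0.4, 0.2) ⇒ out
candidate 9: (m,n)=(7,7) → π∥ = 7+7·λ ≈ 23.89949, π⊥ = 7+7·λ' ≈ 4.10051 ∉ [-0.4, 0.2) ⇒ out

5, 6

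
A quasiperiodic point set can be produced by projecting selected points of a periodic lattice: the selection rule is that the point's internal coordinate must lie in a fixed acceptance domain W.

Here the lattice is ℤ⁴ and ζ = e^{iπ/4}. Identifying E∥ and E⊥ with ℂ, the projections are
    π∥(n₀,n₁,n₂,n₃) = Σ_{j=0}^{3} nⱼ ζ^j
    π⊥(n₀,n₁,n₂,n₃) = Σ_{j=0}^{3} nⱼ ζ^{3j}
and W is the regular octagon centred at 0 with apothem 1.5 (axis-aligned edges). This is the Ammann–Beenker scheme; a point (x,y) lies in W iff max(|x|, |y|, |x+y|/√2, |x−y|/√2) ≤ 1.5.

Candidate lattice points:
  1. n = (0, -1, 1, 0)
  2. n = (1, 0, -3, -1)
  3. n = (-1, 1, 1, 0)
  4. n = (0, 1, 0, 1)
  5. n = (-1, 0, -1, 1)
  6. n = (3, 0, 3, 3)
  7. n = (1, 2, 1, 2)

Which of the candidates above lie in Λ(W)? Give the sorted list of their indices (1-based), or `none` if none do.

π⊥(n) = n₀ + n₁ζ³ + n₂ζ⁶ + n₃ζ⁹ where ζ = e^{iπ/4}.
candidate 1: n = (0, -1, 1, 0) → π⊥ ≈ (+0.7071, -1.7071); max(|x|,|y|,|x±y|/√2) = 1.7071 > 1.5 ⇒ ∉ W
candidate 2: n = (1, 0, -3, -1) → π⊥ ≈ (+0.2929, +2.2929); max(|x|,|y|,|x±y|/√2) = 2.2929 > 1.5 ⇒ ∉ W
candidate 3: n = (-1, 1, 1, 0) → π⊥ ≈ (-1.7071, -0.2929); max(|x|,|y|,|x±y|/√2) = 1.7071 > 1.5 ⇒ ∉ W
candidate 4: n = (0, 1, 0, 1) → π⊥ ≈ (+0.0000, +1.4142); max(|x|,|y|,|x±y|/√2) = 1.4142 ≤ 1.5 ⇒ ∈ W
candidate 5: n = (-1, 0, -1, 1) → π⊥ ≈ (-0.2929, +1.7071); max(|x|,|y|,|x±y|/√2) = 1.7071 > 1.5 ⇒ ∉ W
candidate 6: n = (3, 0, 3, 3) → π⊥ ≈ (+5.1213, -0.8787); max(|x|,|y|,|x±y|/√2) = 5.1213 > 1.5 ⇒ ∉ W
candidate 7: n = (1, 2, 1, 2) → π⊥ ≈ (+1.0000, +1.8284); max(|x|,|y|,|x±y|/√2) = 2.0000 > 1.5 ⇒ ∉ W

4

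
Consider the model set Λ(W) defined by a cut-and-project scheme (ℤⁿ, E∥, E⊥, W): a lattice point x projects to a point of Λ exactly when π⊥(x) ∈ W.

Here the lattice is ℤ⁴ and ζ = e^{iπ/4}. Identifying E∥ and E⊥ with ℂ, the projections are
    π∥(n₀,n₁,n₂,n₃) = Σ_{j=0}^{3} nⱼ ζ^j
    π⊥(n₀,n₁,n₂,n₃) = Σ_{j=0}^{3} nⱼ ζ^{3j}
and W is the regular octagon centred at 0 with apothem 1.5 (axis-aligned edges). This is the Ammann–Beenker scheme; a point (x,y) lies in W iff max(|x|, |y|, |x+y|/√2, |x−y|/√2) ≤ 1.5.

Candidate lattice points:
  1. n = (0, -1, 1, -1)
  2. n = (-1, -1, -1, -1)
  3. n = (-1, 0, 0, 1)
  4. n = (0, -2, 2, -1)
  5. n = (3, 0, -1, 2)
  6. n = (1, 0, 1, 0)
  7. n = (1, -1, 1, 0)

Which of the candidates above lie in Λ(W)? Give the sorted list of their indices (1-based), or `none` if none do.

π⊥(n) = n₀ + n₁ζ³ + n₂ζ⁶ + n₃ζ⁹ where ζ = e^{iπ/4}.
candidate 1: n = (0, -1, 1, -1) → π⊥ ≈ (+0.000000, -2.414214); max(|x|,|y|,|x±y|/√2) = 2.414214 > 1.5 ⇒ ∉ W
candidate 2: n = (-1, -1, -1, -1) → π⊥ ≈ (-1.000000, -0.414214); max(|x|,|y|,|x±y|/√2) = 1.000000 ≤ 1.5 ⇒ ∈ W
candidate 3: n = (-1, 0, 0, 1) → π⊥ ≈ (-0.292893, +0.707107); max(|x|,|y|,|x±y|/√2) = 0.707107 ≤ 1.5 ⇒ ∈ W
candidate 4: n = (0, -2, 2, -1) → π⊥ ≈ (+0.707107, -4.121320); max(|x|,|y|,|x±y|/√2) = 4.121320 > 1.5 ⇒ ∉ W
candidate 5: n = (3, 0, -1, 2) → π⊥ ≈ (+4.414214, +2.414214); max(|x|,|y|,|x±y|/√2) = 4.828427 > 1.5 ⇒ ∉ W
candidate 6: n = (1, 0, 1, 0) → π⊥ ≈ (+1.000000, -1.000000); max(|x|,|y|,|x±y|/√2) = 1.414214 ≤ 1.5 ⇒ ∈ W
candidate 7: n = (1, -1, 1, 0) → π⊥ ≈ (+1.707107, -1.707107); max(|x|,|y|,|x±y|/√2) = 2.414214 > 1.5 ⇒ ∉ W

2, 3, 6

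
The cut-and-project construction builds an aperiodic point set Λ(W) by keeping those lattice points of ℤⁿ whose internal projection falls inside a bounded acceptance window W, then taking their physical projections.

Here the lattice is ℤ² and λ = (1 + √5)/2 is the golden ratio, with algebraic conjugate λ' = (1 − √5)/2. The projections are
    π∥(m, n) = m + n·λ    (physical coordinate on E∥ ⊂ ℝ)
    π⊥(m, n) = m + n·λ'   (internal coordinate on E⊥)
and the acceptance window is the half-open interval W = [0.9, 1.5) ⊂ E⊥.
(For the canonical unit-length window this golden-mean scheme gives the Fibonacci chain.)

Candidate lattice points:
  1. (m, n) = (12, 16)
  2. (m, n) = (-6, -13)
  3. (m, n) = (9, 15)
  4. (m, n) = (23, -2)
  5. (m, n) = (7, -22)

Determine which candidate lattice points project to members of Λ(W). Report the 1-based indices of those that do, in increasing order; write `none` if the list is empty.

λ' = (1−√5)/2 ≈ -0.618034.
[1] lift (12,16): star map gives 2.111456; window check 0.9 ≤ 2.111456 < 1.5 is false → out
[2] lift (-6,-13): star map gives 2.034442; window check 0.9 ≤ 2.034442 < 1.5 is false → out
[3] lift (9,15): star map gives -0.270510; window check 0.9 ≤ -0.270510 < 1.5 is false → out
[4] lift (23,-2): star map gives 24.236068; window check 0.9 ≤ 24.236068 < 1.5 is false → out
[5] lift (7,-22): star map gives 20.596748; window check 0.9 ≤ 20.596748 < 1.5 is false → out

none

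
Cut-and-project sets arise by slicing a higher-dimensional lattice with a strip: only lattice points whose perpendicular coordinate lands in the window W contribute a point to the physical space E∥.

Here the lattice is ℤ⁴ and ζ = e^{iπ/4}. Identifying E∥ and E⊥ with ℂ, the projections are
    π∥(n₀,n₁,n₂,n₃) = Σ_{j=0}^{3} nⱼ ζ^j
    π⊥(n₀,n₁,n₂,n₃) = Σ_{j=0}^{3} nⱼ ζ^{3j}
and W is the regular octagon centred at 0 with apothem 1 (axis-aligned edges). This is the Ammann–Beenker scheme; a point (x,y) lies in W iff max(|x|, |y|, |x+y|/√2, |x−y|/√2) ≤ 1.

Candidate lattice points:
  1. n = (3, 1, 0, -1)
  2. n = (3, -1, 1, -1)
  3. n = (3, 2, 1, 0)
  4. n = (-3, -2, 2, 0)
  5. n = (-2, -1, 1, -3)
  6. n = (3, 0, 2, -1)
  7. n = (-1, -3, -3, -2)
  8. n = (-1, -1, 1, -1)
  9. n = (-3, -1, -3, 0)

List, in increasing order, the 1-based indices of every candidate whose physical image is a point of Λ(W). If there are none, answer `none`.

With ζ = e^{iπ/4} the internal vectors are ζ^0,ζ^3,ζ^6,ζ^9.
#1 (3, 1, 0, -1): internal (1.585786, 0.000000); octagon support 1.585786 vs apothem 1 → ∉ W
#2 (3, -1, 1, -1): internal (3.000000, -2.414214); octagon support 3.828427 vs apothem 1 → ∉ W
#3 (3, 2, 1, 0): internal (1.585786, 0.414214); octagon support 1.585786 vs apothem 1 → ∉ W
#4 (-3, -2, 2, 0): internal (-1.585786, -3.414214); octagon support 3.535534 vs apothem 1 → ∉ W
#5 (-2, -1, 1, -3): internal (-3.414214, -3.828427); octagon support 5.121320 vs apothem 1 → ∉ W
#6 (3, 0, 2, -1): internal (2.292893, -2.707107); octagon support 3.535534 vs apothem 1 → ∉ W
#7 (-1, -3, -3, -2): internal (-0.292893, -0.535534); octagon support 0.585786 vs apothem 1 → ∈ W
#8 (-1, -1, 1, -1): internal (-1.000000, -2.414214); octagon support 2.414214 vs apothem 1 → ∉ W
#9 (-3, -1, -3, 0): internal (-2.292893, 2.292893); octagon support 3.242641 vs apothem 1 → ∉ W

7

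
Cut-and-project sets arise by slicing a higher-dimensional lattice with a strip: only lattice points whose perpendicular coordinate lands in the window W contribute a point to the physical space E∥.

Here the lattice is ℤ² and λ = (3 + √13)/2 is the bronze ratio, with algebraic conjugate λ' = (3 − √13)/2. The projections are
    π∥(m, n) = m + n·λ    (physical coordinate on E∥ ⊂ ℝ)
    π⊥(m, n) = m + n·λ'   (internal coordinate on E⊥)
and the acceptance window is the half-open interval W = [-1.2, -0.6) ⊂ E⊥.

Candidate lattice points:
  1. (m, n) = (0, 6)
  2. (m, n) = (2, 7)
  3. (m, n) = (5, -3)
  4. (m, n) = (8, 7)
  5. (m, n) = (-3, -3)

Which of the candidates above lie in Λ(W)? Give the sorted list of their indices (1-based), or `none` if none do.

none

Compute λ' = (3−√13)/2 = -0.302776, so π⊥(m,n) = m -0.302776·n.
candidate 1: (m,n)=(0,6) → π∥ = 0+6·λ ≈ 19.816654, π⊥ = 0+6·λ' ≈ -1.816654 ∉ [-1.2, -0.6) ⇒ out
candidate 2: (m,n)=(2,7) → π∥ = 2+7·λ ≈ 25.119429, π⊥ = 2+7·λ' ≈ -0.119429 ∉ [-1.2, -0.6) ⇒ out
candidate 3: (m,n)=(5,-3) → π∥ = 5-3·λ ≈ -4.908327, π⊥ = 5-3·λ' ≈ 5.908327 ∉ [-1.2, -0.6) ⇒ out
candidate 4: (m,n)=(8,7) → π∥ = 8+7·λ ≈ 31.119429, π⊥ = 8+7·λ' ≈ 5.880571 ∉ [-1.2, -0.6) ⇒ out
candidate 5: (m,n)=(-3,-3) → π∥ = -3-3·λ ≈ -12.908327, π⊥ = -3-3·λ' ≈ -2.091673 ∉ [-1.2, -0.6) ⇒ out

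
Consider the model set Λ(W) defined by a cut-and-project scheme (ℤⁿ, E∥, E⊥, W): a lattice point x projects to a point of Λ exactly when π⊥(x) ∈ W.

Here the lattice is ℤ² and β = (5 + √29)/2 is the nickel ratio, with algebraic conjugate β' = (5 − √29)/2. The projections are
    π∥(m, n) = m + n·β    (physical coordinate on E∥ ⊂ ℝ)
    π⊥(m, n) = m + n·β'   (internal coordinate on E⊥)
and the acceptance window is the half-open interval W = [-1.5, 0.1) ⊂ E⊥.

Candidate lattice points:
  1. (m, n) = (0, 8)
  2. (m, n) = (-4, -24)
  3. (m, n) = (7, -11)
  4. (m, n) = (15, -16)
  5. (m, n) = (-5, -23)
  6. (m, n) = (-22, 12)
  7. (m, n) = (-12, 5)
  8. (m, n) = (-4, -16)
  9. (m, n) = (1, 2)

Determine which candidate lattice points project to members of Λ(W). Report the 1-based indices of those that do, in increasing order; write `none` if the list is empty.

Compute β' = (5−√29)/2 = -0.1926, so π⊥(m,n) = m -0.1926·n.
[1] lift (0,8): star map gives -1.5407; window check -1.5 ≤ -1.5407 < 0.1 is false → out
[2] lift (-4,-24): star map gives 0.6220; window check -1.5 ≤ 0.6220 < 0.1 is false → out
[3] lift (7,-11): star map gives 9.1184; window check -1.5 ≤ 9.1184 < 0.1 is false → out
[4] lift (15,-16): star map gives 18.0813; window check -1.5 ≤ 18.0813 < 0.1 is false → out
[5] lift (-5,-23): star map gives -0.5706; window check -1.5 ≤ -0.5706 < 0.1 is true → IN Λ
[6] lift (-22,12): star map gives -24.3110; window check -1.5 ≤ -24.3110 < 0.1 is false → out
[7] lift (-12,5): star map gives -12.9629; window check -1.5 ≤ -12.9629 < 0.1 is false → out
[8] lift (-4,-16): star map gives -0.9187; window check -1.5 ≤ -0.9187 < 0.1 is true → IN Λ
[9] lift (1,2): star map gives 0.6148; window check -1.5 ≤ 0.6148 < 0.1 is false → out

5, 8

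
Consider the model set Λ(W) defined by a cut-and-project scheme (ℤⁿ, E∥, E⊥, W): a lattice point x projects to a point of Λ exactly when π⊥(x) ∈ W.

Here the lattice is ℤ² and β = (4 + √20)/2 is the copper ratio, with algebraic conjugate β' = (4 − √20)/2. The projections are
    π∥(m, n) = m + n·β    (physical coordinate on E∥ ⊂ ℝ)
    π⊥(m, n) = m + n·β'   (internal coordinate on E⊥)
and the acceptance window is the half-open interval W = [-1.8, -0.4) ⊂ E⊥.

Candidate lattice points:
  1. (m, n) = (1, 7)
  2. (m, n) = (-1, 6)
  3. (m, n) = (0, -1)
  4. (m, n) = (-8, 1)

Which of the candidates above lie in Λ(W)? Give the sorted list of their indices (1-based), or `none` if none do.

1

Compute β' = (4−√20)/2 = -0.23607, so π⊥(m,n) = m -0.23607·n.
#1 (1,7): internal coord 1 + (7)·β' = -0.65248; -0.65248 ∈ [-1.8, -0.4) → IN Λ
#2 (-1,6): internal coord -1 + (6)·β' = -2.41641; -2.41641 ∉ [-1.8, -0.4) → out
#3 (0,-1): internal coord 0 + (-1)·β' = +0.23607; +0.23607 ∉ [-1.8, -0.4) → out
#4 (-8,1): internal coord -8 + (1)·β' = -8.23607; -8.23607 ∉ [-1.8, -0.4) → out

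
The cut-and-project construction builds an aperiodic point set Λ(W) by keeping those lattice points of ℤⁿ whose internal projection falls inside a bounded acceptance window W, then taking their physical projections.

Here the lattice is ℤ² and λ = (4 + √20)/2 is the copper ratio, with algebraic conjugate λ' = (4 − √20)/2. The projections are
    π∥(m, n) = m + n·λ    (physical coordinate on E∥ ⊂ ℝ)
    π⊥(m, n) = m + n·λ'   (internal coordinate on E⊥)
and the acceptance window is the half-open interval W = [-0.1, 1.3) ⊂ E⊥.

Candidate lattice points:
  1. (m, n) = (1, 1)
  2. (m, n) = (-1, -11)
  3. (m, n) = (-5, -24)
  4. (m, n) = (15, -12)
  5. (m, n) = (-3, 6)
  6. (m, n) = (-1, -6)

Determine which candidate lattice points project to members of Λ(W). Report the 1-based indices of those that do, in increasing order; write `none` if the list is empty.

Numerically λ ≈ 4.236068 and λ' = −1/λ ≈ -0.236068.
candidate 1: (m,n)=(1,1) → π∥ = 1+1·λ ≈ 5.236068, π⊥ = 1+1·λ' ≈ 0.763932 ∈ [-0.1, 1.3) ⇒ IN Λ
candidate 2: (m,n)=(-1,-11) → π∥ = -1-11·λ ≈ -47.596748, π⊥ = -1-11·λ' ≈ 1.596748 ∉ [-0.1, 1.3) ⇒ out
candidate 3: (m,n)=(-5,-24) → π∥ = -5-24·λ ≈ -106.665631, π⊥ = -5-24·λ' ≈ 0.665631 ∈ [-0.1, 1.3) ⇒ IN Λ
candidate 4: (m,n)=(15,-12) → π∥ = 15-12·λ ≈ -35.832816, π⊥ = 15-12·λ' ≈ 17.832816 ∉ [-0.1, 1.3) ⇒ out
candidate 5: (m,n)=(-3,6) → π∥ = -3+6·λ ≈ 22.416408, π⊥ = -3+6·λ' ≈ -4.416408 ∉ [-0.1, 1.3) ⇒ out
candidate 6: (m,n)=(-1,-6) → π∥ = -1-6·λ ≈ -26.416408, π⊥ = -1-6·λ' ≈ 0.416408 ∈ [-0.1, 1.3) ⇒ IN Λ

1, 3, 6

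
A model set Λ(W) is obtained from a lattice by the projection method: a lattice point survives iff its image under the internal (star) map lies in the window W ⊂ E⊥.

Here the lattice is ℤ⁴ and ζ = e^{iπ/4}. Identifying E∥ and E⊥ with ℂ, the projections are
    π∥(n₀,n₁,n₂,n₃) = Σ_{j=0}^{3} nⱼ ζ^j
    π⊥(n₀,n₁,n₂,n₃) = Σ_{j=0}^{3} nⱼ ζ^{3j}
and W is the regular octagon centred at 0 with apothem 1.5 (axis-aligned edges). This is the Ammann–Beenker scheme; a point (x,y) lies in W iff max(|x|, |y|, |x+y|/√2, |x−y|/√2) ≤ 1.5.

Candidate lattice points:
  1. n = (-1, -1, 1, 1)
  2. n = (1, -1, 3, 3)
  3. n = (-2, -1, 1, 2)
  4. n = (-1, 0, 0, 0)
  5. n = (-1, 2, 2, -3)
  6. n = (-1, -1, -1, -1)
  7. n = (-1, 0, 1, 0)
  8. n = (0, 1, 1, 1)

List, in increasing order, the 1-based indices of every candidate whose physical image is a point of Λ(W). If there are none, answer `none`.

1, 3, 4, 6, 7, 8

π⊥(n) = n₀ + n₁ζ³ + n₂ζ⁶ + n₃ζ⁹ where ζ = e^{iπ/4}.
candidate 1: n = (-1, -1, 1, 1) → π⊥ ≈ (+0.41421, -1.00000); max(|x|,|y|,|x±y|/√2) = 1.00000 ≤ 1.5 ⇒ ∈ W
candidate 2: n = (1, -1, 3, 3) → π⊥ ≈ (+3.82843, -1.58579); max(|x|,|y|,|x±y|/√2) = 3.82843 > 1.5 ⇒ ∉ W
candidate 3: n = (-2, -1, 1, 2) → π⊥ ≈ (+0.12132, -0.29289); max(|x|,|y|,|x±y|/√2) = 0.29289 ≤ 1.5 ⇒ ∈ W
candidate 4: n = (-1, 0, 0, 0) → π⊥ ≈ (-1.00000, +0.00000); max(|x|,|y|,|x±y|/√2) = 1.00000 ≤ 1.5 ⇒ ∈ W
candidate 5: n = (-1, 2, 2, -3) → π⊥ ≈ (-4.53553, -2.70711); max(|x|,|y|,|x±y|/√2) = 5.12132 > 1.5 ⇒ ∉ W
candidate 6: n = (-1, -1, -1, -1) → π⊥ ≈ (-1.00000, -0.41421); max(|x|,|y|,|x±y|/√2) = 1.00000 ≤ 1.5 ⇒ ∈ W
candidate 7: n = (-1, 0, 1, 0) → π⊥ ≈ (-1.00000, -1.00000); max(|x|,|y|,|x±y|/√2) = 1.41421 ≤ 1.5 ⇒ ∈ W
candidate 8: n = (0, 1, 1, 1) → π⊥ ≈ (+0.00000, +0.41421); max(|x|,|y|,|x±y|/√2) = 0.41421 ≤ 1.5 ⇒ ∈ W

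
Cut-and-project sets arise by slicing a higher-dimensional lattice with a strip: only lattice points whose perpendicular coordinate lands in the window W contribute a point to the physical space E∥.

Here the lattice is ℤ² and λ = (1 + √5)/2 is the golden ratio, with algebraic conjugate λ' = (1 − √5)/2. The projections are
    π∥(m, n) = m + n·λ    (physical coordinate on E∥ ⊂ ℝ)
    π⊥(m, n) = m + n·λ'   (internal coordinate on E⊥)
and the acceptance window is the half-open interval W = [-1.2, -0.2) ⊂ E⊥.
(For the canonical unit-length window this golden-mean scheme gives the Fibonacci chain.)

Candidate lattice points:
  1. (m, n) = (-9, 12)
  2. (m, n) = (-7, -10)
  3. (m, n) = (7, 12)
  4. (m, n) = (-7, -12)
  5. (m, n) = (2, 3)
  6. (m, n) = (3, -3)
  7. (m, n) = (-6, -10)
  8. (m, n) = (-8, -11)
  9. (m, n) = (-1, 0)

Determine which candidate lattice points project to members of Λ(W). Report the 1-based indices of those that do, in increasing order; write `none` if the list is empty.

2, 3, 9

Numerically λ ≈ 1.6180 and λ' = −1/λ ≈ -0.6180.
candidate 1: (m,n)=(-9,12) → π∥ = -9+12·λ ≈ 10.4164, π⊥ = -9+12·λ' ≈ -16.4164 ∉ [-1.2, -0.2) ⇒ out
candidate 2: (m,n)=(-7,-10) → π∥ = -7-10·λ ≈ -23.1803, π⊥ = -7-10·λ' ≈ -0.8197 ∈ [-1.2, -0.2) ⇒ IN Λ
candidate 3: (m,n)=(7,12) → π∥ = 7+12·λ ≈ 26.4164, π⊥ = 7+12·λ' ≈ -0.4164 ∈ [-1.2, -0.2) ⇒ IN Λ
candidate 4: (m,n)=(-7,-12) → π∥ = -7-12·λ ≈ -26.4164, π⊥ = -7-12·λ' ≈ 0.4164 ∉ [-1.2, -0.2) ⇒ out
candidate 5: (m,n)=(2,3) → π∥ = 2+3·λ ≈ 6.8541, π⊥ = 2+3·λ' ≈ 0.1459 ∉ [-1.2, -0.2) ⇒ out
candidate 6: (m,n)=(3,-3) → π∥ = 3-3·λ ≈ -1.8541, π⊥ = 3-3·λ' ≈ 4.8541 ∉ [-1.2, -0.2) ⇒ out
candidate 7: (m,n)=(-6,-10) → π∥ = -6-10·λ ≈ -22.1803, π⊥ = -6-10·λ' ≈ 0.1803 ∉ [-1.2, -0.2) ⇒ out
candidate 8: (m,n)=(-8,-11) → π∥ = -8-11·λ ≈ -25.7984, π⊥ = -8-11·λ' ≈ -1.2016 ∉ [-1.2, -0.2) ⇒ out
candidate 9: (m,n)=(-1,0) → π∥ = -1+0·λ ≈ -1.0000, π⊥ = -1+0·λ' ≈ -1.0000 ∈ [-1.2, -0.2) ⇒ IN Λ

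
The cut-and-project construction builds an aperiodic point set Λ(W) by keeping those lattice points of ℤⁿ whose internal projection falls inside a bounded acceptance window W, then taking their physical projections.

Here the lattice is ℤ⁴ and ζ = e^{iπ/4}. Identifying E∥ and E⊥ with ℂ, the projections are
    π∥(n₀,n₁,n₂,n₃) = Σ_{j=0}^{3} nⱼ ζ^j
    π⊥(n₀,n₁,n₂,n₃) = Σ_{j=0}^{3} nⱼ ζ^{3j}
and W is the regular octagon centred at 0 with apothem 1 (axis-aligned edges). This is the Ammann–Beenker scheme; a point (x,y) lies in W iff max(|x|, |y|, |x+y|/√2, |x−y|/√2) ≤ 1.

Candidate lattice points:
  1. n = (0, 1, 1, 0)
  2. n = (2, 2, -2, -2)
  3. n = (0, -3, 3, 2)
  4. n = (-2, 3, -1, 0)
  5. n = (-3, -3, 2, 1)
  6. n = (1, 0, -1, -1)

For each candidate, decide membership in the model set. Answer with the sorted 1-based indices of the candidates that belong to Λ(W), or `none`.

1, 6

π⊥(n) = n₀ + n₁ζ³ + n₂ζ⁶ + n₃ζ⁹ where ζ = e^{iπ/4}.
candidate 1: n = (0, 1, 1, 0) → π⊥ ≈ (-0.70711, -0.29289); max(|x|,|y|,|x±y|/√2) = 0.70711 ≤ 1 ⇒ ∈ W
candidate 2: n = (2, 2, -2, -2) → π⊥ ≈ (-0.82843, +2.00000); max(|x|,|y|,|x±y|/√2) = 2.00000 > 1 ⇒ ∉ W
candidate 3: n = (0, -3, 3, 2) → π⊥ ≈ (+3.53553, -3.70711); max(|x|,|y|,|x±y|/√2) = 5.12132 > 1 ⇒ ∉ W
candidate 4: n = (-2, 3, -1, 0) → π⊥ ≈ (-4.12132, +3.12132); max(|x|,|y|,|x±y|/√2) = 5.12132 > 1 ⇒ ∉ W
candidate 5: n = (-3, -3, 2, 1) → π⊥ ≈ (-0.17157, -3.41421); max(|x|,|y|,|x±y|/√2) = 3.41421 > 1 ⇒ ∉ W
candidate 6: n = (1, 0, -1, -1) → π⊥ ≈ (+0.29289, +0.29289); max(|x|,|y|,|x±y|/√2) = 0.41421 ≤ 1 ⇒ ∈ W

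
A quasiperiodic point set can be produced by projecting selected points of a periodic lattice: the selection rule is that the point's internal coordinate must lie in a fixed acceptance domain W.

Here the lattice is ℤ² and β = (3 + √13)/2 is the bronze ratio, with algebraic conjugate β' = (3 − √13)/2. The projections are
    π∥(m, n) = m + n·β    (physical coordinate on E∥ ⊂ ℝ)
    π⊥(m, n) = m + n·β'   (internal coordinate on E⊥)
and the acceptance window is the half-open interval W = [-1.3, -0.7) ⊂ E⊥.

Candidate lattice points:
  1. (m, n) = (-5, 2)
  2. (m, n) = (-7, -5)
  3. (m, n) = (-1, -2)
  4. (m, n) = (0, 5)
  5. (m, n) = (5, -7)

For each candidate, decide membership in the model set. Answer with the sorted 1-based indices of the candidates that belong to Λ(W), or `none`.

none

Numerically β ≈ 3.3028 and β' = −1/β ≈ -0.3028.
candidate 1: (m,n)=(-5,2) → π∥ = -5+2·β ≈ 1.6056, π⊥ = -5+2·β' ≈ -5.6056 ∉ [-1.3, -0.7) ⇒ out
candidate 2: (m,n)=(-7,-5) → π∥ = -7-5·β ≈ -23.5139, π⊥ = -7-5·β' ≈ -5.4861 ∉ [-1.3, -0.7) ⇒ out
candidate 3: (m,n)=(-1,-2) → π∥ = -1-2·β ≈ -7.6056, π⊥ = -1-2·β' ≈ -0.3944 ∉ [-1.3, -0.7) ⇒ out
candidate 4: (m,n)=(0,5) → π∥ = 0+5·β ≈ 16.5139, π⊥ = 0+5·β' ≈ -1.5139 ∉ [-1.3, -0.7) ⇒ out
candidate 5: (m,n)=(5,-7) → π∥ = 5-7·β ≈ -18.1194, π⊥ = 5-7·β' ≈ 7.1194 ∉ [-1.3, -0.7) ⇒ out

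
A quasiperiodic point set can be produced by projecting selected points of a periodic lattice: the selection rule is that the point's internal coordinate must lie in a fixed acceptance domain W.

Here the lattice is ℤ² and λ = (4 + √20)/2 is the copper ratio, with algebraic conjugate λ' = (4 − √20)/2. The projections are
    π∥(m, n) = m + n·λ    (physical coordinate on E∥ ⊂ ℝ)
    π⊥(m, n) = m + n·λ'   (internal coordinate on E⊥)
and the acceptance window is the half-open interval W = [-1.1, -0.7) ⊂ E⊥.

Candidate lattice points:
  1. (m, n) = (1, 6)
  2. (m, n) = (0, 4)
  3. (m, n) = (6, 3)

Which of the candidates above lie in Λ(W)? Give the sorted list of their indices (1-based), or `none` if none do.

2

Numerically λ ≈ 4.2361 and λ' = −1/λ ≈ -0.2361.
[1] lift (1,6): star map gives -0.4164; window check -1.1 ≤ -0.4164 < -0.7 is false → out
[2] lift (0,4): star map gives -0.9443; window check -1.1 ≤ -0.9443 < -0.7 is true → IN Λ
[3] lift (6,3): star map gives 5.2918; window check -1.1 ≤ 5.2918 < -0.7 is false → out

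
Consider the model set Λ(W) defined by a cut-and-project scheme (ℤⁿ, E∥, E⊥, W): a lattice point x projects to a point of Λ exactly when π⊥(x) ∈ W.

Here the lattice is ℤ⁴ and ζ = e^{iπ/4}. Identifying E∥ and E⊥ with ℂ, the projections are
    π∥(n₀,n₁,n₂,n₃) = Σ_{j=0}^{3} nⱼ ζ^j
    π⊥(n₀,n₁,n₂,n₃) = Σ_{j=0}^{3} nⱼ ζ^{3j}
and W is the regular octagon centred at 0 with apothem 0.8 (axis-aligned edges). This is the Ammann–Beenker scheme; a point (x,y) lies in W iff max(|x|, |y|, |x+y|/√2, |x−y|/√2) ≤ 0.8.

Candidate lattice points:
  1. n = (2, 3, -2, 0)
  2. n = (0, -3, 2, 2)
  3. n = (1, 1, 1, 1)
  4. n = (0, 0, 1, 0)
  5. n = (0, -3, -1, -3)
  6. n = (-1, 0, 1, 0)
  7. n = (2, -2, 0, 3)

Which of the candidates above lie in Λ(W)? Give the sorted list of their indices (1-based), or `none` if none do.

π⊥(n) = n₀ + n₁ζ³ + n₂ζ⁶ + n₃ζ⁹ where ζ = e^{iπ/4}.
candidate 1: n = (2, 3, -2, 0) → π⊥ ≈ (-0.12132, +4.12132); max(|x|,|y|,|x±y|/√2) = 4.12132 > 0.8 ⇒ ∉ W
candidate 2: n = (0, -3, 2, 2) → π⊥ ≈ (+3.53553, -2.70711); max(|x|,|y|,|x±y|/√2) = 4.41421 > 0.8 ⇒ ∉ W
candidate 3: n = (1, 1, 1, 1) → π⊥ ≈ (+1.00000, +0.41421); max(|x|,|y|,|x±y|/√2) = 1.00000 > 0.8 ⇒ ∉ W
candidate 4: n = (0, 0, 1, 0) → π⊥ ≈ (+0.00000, -1.00000); max(|x|,|y|,|x±y|/√2) = 1.00000 > 0.8 ⇒ ∉ W
candidate 5: n = (0, -3, -1, -3) → π⊥ ≈ (+0.00000, -3.24264); max(|x|,|y|,|x±y|/√2) = 3.24264 > 0.8 ⇒ ∉ W
candidate 6: n = (-1, 0, 1, 0) → π⊥ ≈ (-1.00000, -1.00000); max(|x|,|y|,|x±y|/√2) = 1.41421 > 0.8 ⇒ ∉ W
candidate 7: n = (2, -2, 0, 3) → π⊥ ≈ (+5.53553, +0.70711); max(|x|,|y|,|x±y|/√2) = 5.53553 > 0.8 ⇒ ∉ W

none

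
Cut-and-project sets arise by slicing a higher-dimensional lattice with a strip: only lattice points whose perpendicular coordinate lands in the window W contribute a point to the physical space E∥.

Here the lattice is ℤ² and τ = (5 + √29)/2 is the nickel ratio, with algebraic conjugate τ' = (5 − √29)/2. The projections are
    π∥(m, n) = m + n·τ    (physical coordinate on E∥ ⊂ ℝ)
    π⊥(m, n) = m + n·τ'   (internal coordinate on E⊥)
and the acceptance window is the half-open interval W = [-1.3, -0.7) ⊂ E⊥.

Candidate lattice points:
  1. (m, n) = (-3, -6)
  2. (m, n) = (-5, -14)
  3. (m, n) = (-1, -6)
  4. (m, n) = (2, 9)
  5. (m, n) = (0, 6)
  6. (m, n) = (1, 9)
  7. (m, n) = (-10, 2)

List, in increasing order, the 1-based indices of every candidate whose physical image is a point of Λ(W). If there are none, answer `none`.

5, 6

Numerically τ ≈ 5.1926 and τ' = −1/τ ≈ -0.1926.
#1 (-3,-6): internal coord -3 + (-6)·τ' = -1.8445; -1.8445 ∉ [-1.3, -0.7) → out
#2 (-5,-14): internal coord -5 + (-14)·τ' = -2.3038; -2.3038 ∉ [-1.3, -0.7) → out
#3 (-1,-6): internal coord -1 + (-6)·τ' = +0.1555; +0.1555 ∉ [-1.3, -0.7) → out
#4 (2,9): internal coord 2 + (9)·τ' = +0.2668; +0.2668 ∉ [-1.3, -0.7) → out
#5 (0,6): internal coord 0 + (6)·τ' = -1.1555; -1.1555 ∈ [-1.3, -0.7) → IN Λ
#6 (1,9): internal coord 1 + (9)·τ' = -0.7332; -0.7332 ∈ [-1.3, -0.7) → IN Λ
#7 (-10,2): internal coord -10 + (2)·τ' = -10.3852; -10.3852 ∉ [-1.3, -0.7) → out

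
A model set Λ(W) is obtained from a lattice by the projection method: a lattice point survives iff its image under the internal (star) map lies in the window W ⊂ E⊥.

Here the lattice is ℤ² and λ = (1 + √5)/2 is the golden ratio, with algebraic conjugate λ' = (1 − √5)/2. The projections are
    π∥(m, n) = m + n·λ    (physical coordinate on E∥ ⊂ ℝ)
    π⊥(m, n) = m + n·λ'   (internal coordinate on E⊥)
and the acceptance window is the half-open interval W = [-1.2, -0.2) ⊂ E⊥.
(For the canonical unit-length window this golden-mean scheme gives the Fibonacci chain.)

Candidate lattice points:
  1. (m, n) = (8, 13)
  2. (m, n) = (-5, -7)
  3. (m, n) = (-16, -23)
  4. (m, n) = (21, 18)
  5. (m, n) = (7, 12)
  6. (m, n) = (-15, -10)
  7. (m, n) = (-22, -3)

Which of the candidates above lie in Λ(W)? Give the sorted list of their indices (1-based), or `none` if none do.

2, 5

λ' = (1−√5)/2 ≈ -0.61803.
[1] lift (8,13): star map gives -0.03444; window check -1.2 ≤ -0.03444 < -0.2 is false → out
[2] lift (-5,-7): star map gives -0.67376; window check -1.2 ≤ -0.67376 < -0.2 is true → IN Λ
[3] lift (-16,-23): star map gives -1.78522; window check -1.2 ≤ -1.78522 < -0.2 is false → out
[4] lift (21,18): star map gives 9.87539; window check -1.2 ≤ 9.87539 < -0.2 is false → out
[5] lift (7,12): star map gives -0.41641; window check -1.2 ≤ -0.41641 < -0.2 is true → IN Λ
[6] lift (-15,-10): star map gives -8.81966; window check -1.2 ≤ -8.81966 < -0.2 is false → out
[7] lift (-22,-3): star map gives -20.14590; window check -1.2 ≤ -20.14590 < -0.2 is false → out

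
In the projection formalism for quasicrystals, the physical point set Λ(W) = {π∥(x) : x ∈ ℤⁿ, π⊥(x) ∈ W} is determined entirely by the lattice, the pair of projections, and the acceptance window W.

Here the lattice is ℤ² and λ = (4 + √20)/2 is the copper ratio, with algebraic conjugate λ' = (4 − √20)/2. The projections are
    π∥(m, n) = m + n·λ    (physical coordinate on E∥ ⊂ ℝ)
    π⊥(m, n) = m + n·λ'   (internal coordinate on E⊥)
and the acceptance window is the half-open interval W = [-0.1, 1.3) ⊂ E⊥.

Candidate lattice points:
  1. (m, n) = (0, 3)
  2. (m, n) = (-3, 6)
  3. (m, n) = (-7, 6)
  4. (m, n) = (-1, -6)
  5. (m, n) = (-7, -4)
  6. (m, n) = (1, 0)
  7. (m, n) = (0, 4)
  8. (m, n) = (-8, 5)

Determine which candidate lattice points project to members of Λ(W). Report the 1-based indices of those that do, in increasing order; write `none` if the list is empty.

4, 6

Numerically λ ≈ 4.2361 and λ' = −1/λ ≈ -0.2361.
candidate 1: (m,n)=(0,3) → π∥ = 0+3·λ ≈ 12.7082, π⊥ = 0+3·λ' ≈ -0.7082 ∉ [-0.1, 1.3) ⇒ out
candidate 2: (m,n)=(-3,6) → π∥ = -3+6·λ ≈ 22.4164, π⊥ = -3+6·λ' ≈ -4.4164 ∉ [-0.1, 1.3) ⇒ out
candidate 3: (m,n)=(-7,6) → π∥ = -7+6·λ ≈ 18.4164, π⊥ = -7+6·λ' ≈ -8.4164 ∉ [-0.1, 1.3) ⇒ out
candidate 4: (m,n)=(-1,-6) → π∥ = -1-6·λ ≈ -26.4164, π⊥ = -1-6·λ' ≈ 0.4164 ∈ [-0.1, 1.3) ⇒ IN Λ
candidate 5: (m,n)=(-7,-4) → π∥ = -7-4·λ ≈ -23.9443, π⊥ = -7-4·λ' ≈ -6.0557 ∉ [-0.1, 1.3) ⇒ out
candidate 6: (m,n)=(1,0) → π∥ = 1+0·λ ≈ 1.0000, π⊥ = 1+0·λ' ≈ 1.0000 ∈ [-0.1, 1.3) ⇒ IN Λ
candidate 7: (m,n)=(0,4) → π∥ = 0+4·λ ≈ 16.9443, π⊥ = 0+4·λ' ≈ -0.9443 ∉ [-0.1, 1.3) ⇒ out
candidate 8: (m,n)=(-8,5) → π∥ = -8+5·λ ≈ 13.1803, π⊥ = -8+5·λ' ≈ -9.1803 ∉ [-0.1, 1.3) ⇒ out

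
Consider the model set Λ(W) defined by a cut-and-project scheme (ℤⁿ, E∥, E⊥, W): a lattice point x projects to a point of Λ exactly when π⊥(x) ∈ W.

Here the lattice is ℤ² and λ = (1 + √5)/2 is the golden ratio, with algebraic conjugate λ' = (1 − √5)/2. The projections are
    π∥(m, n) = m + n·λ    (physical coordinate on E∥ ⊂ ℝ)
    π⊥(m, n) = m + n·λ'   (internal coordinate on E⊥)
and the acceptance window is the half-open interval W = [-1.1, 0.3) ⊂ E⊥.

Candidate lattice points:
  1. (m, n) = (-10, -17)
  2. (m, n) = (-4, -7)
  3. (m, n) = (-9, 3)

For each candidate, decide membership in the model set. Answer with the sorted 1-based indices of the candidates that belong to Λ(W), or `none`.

none

Numerically λ ≈ 1.61803 and λ' = −1/λ ≈ -0.61803.
#1 (-10,-17): internal coord -10 + (-17)·λ' = +0.50658; +0.50658 ∉ [-1.1, 0.3) → out
#2 (-4,-7): internal coord -4 + (-7)·λ' = +0.32624; +0.32624 ∉ [-1.1, 0.3) → out
#3 (-9,3): internal coord -9 + (3)·λ' = -10.85410; -10.85410 ∉ [-1.1, 0.3) → out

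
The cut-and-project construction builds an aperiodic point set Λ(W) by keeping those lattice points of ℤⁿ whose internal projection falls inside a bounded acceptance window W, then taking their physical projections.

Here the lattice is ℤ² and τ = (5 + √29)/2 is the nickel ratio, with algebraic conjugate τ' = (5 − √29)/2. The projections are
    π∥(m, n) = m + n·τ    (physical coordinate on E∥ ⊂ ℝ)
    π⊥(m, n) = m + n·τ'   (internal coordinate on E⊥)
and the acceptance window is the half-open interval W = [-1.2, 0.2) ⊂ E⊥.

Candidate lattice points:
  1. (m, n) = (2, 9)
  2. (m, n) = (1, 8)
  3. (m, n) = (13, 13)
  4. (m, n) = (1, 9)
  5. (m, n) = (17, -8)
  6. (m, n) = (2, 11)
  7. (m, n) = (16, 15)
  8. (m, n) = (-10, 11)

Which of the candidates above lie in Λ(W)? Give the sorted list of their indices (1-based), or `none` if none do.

Compute τ' = (5−√29)/2 = -0.1926, so π⊥(m,n) = m -0.1926·n.
candidate 1: (m,n)=(2,9) → π∥ = 2+9·τ ≈ 48.7332, π⊥ = 2+9·τ' ≈ 0.2668 ∉ [-1.2, 0.2) ⇒ out
candidate 2: (m,n)=(1,8) → π∥ = 1+8·τ ≈ 42.5407, π⊥ = 1+8·τ' ≈ -0.5407 ∈ [-1.2, 0.2) ⇒ IN Λ
candidate 3: (m,n)=(13,13) → π∥ = 13+13·τ ≈ 80.5036, π⊥ = 13+13·τ' ≈ 10.4964 ∉ [-1.2, 0.2) ⇒ out
candidate 4: (m,n)=(1,9) → π∥ = 1+9·τ ≈ 47.7332, π⊥ = 1+9·τ' ≈ -0.7332 ∈ [-1.2, 0.2) ⇒ IN Λ
candidate 5: (m,n)=(17,-8) → π∥ = 17-8·τ ≈ -24.5407, π⊥ = 17-8·τ' ≈ 18.5407 ∉ [-1.2, 0.2) ⇒ out
candidate 6: (m,n)=(2,11) → π∥ = 2+11·τ ≈ 59.1184, π⊥ = 2+11·τ' ≈ -0.1184 ∈ [-1.2, 0.2) ⇒ IN Λ
candidate 7: (m,n)=(16,15) → π∥ = 16+15·τ ≈ 93.8887, π⊥ = 16+15·τ' ≈ 13.1113 ∉ [-1.2, 0.2) ⇒ out
candidate 8: (m,n)=(-10,11) → π∥ = -10+11·τ ≈ 47.1184, π⊥ = -10+11·τ' ≈ -12.1184 ∉ [-1.2, 0.2) ⇒ out

2, 4, 6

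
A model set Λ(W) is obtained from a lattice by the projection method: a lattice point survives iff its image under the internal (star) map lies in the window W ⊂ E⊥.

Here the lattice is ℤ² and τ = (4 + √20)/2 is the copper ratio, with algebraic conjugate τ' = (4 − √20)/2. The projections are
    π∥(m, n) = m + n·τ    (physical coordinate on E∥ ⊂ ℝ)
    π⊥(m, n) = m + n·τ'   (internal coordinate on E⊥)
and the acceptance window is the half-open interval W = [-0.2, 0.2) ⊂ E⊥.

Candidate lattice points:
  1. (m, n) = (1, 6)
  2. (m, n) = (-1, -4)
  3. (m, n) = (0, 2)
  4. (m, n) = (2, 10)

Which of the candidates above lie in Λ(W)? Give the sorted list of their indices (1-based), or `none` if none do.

τ' = (4−√20)/2 ≈ -0.236068.
candidate 1: (m,n)=(1,6) → π∥ = 1+6·τ ≈ 26.416408, π⊥ = 1+6·τ' ≈ -0.416408 ∉ [-0.2, 0.2) ⇒ out
candidate 2: (m,n)=(-1,-4) → π∥ = -1-4·τ ≈ -17.944272, π⊥ = -1-4·τ' ≈ -0.055728 ∈ [-0.2, 0.2) ⇒ IN Λ
candidate 3: (m,n)=(0,2) → π∥ = 0+2·τ ≈ 8.472136, π⊥ = 0+2·τ' ≈ -0.472136 ∉ [-0.2, 0.2) ⇒ out
candidate 4: (m,n)=(2,10) → π∥ = 2+10·τ ≈ 44.360680, π⊥ = 2+10·τ' ≈ -0.360680 ∉ [-0.2, 0.2) ⇒ out

2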